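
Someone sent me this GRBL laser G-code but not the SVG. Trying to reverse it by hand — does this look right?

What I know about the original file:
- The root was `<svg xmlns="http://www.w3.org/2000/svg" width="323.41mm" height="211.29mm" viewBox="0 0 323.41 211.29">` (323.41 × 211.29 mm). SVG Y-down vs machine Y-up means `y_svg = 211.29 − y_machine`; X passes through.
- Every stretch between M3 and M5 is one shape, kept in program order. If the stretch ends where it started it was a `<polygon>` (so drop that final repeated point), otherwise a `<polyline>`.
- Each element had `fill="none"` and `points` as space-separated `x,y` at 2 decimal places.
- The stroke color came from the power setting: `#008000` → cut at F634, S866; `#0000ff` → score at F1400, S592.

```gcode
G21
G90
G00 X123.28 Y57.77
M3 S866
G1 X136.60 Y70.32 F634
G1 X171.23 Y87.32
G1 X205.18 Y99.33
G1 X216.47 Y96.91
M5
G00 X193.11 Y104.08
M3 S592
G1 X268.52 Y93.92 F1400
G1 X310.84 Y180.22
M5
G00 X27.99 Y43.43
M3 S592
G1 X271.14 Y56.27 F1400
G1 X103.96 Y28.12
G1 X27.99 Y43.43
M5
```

<svg xmlns="http://www.w3.org/2000/svg" width="323.41mm" height="211.29mm" viewBox="0 0 323.41 211.29">
  <polyline points="123.28,153.52 136.60,140.97 171.23,123.97 205.18,111.96 216.47,114.38" fill="none" stroke="#008000"/>
  <polyline points="193.11,107.21 268.52,117.37 310.84,31.07" fill="none" stroke="#0000ff"/>
  <polygon points="27.99,167.86 271.14,155.02 103.96,183.17" fill="none" stroke="#0000ff"/>
</svg>

Each laser-on run becomes one SVG element. Flip Y back into SVG space with y_svg = 211.29 − y_machine.

Run 1: the run's S866 means `#008000` (cut). The run is open, so emit a `<polyline>` with points (Y-flipped): 123.28,153.52 136.60,140.97 171.23,123.97 205.18,111.96 216.47,114.38.

Run 2: S592 ⇒ score layer `#0000ff`. The run is open, so emit a `<polyline>` with points (Y-flipped): 193.11,107.21 268.52,117.37 310.84,31.07.

Run 3: power S592 maps to stroke `#0000ff` (score). The run returns to its start, so emit a `<polygon>` with points (Y-flipped): 27.99,167.86 271.14,155.02 103.96,183.17.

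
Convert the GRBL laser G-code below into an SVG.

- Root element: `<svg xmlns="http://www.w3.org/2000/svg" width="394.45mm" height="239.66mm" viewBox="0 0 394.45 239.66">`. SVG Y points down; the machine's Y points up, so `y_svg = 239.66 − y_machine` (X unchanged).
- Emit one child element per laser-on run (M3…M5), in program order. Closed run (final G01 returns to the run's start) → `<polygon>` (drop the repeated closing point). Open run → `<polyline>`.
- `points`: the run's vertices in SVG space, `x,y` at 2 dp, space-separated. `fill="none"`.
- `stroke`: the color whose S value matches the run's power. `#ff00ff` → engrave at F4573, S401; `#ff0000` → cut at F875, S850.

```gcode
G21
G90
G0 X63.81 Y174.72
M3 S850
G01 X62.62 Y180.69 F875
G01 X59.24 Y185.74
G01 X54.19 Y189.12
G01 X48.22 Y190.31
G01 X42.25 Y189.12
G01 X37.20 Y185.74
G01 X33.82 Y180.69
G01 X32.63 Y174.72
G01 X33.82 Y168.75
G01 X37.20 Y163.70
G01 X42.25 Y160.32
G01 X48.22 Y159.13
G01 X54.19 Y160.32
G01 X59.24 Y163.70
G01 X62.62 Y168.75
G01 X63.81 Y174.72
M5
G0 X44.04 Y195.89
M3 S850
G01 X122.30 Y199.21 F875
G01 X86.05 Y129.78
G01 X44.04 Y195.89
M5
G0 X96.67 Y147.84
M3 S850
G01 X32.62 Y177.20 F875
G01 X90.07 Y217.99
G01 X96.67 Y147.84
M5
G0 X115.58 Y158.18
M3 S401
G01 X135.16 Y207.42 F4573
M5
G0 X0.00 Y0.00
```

y_svg = 239.66 − y_m.

[1] S850→`#ff0000` (cut); closed run; points: 63.81,64.94 62.62,58.97 59.24,53.92 54.19,50.54 48.22,49.35 42.25,50.54 37.20,53.92 33.82,58.97 32.63,64.94 33.82,70.91 37.20,75.96 42.25,79.34 48.22,80.53 54.19,79.34 59.24,75.96 62.62,70.91

[2] S850→`#ff0000` (cut); closed run; points: 44.04,43.77 122.30,40.45 86.05,109.88

[3] S850→`#ff0000` (cut); closed run; points: 96.67,91.82 32.62,62.46 90.07,21.67

[4] S401→`#ff00ff` (engrave); open run; points: 115.58,81.48 135.16,32.24

<svg xmlns="http://www.w3.org/2000/svg" width="394.45mm" height="239.66mm" viewBox="0 0 394.45 239.66">
  <polygon points="63.81,64.94 62.62,58.97 59.24,53.92 54.19,50.54 48.22,49.35 42.25,50.54 37.20,53.92 33.82,58.97 32.63,64.94 33.82,70.91 37.20,75.96 42.25,79.34 48.22,80.53 54.19,79.34 59.24,75.96 62.62,70.91" fill="none" stroke="#ff0000"/>
  <polygon points="44.04,43.77 122.30,40.45 86.05,109.88" fill="none" stroke="#ff0000"/>
  <polygon points="96.67,91.82 32.62,62.46 90.07,21.67" fill="none" stroke="#ff0000"/>
  <polyline points="115.58,81.48 135.16,32.24" fill="none" stroke="#ff00ff"/>
</svg>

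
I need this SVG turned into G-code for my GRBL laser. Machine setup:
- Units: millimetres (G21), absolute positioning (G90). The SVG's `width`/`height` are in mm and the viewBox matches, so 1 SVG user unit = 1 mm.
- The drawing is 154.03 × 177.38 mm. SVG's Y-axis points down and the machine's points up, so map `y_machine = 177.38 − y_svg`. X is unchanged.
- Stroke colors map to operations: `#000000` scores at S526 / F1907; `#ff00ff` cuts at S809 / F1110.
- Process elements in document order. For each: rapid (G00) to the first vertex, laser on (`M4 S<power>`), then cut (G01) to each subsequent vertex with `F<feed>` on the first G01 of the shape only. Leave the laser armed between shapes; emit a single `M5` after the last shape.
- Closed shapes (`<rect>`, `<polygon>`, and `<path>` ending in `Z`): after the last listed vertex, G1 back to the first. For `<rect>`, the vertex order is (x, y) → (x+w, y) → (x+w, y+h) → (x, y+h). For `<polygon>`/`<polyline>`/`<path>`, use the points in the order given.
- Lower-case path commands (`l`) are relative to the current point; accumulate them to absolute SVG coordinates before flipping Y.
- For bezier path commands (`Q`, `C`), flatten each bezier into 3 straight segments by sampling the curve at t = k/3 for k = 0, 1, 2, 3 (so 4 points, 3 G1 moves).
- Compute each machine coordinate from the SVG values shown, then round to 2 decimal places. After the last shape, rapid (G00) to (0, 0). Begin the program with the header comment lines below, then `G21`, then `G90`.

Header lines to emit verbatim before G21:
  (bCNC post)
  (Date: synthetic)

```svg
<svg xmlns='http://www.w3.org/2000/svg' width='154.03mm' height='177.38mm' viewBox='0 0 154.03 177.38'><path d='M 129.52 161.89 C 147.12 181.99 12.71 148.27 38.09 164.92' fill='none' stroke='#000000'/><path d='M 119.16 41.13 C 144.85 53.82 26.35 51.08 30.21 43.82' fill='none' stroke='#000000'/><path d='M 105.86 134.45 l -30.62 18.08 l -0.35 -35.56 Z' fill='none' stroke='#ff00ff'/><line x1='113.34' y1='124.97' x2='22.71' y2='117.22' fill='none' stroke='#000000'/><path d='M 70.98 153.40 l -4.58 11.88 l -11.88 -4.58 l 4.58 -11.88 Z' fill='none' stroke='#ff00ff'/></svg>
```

viewBox `0 0 154.03 177.38` with mm width/height → 1 unit = 1 mm. Flip: y_m = 177.38 − y_svg.

**Shape 1** — `<path>` cubic bezier, stroke `#000000` → score (S526, F1907). Control points (SVG): P0=(129.52,161.89), P1=(147.12,181.99), P2=(12.71,148.27), P3=(38.09,164.92); sampled at t=k/3. Machine vertices: (129.52,15.49) → (108.00,9.47) → (54.43,16.18) → (38.09,12.46). Open path.

**Shape 2** — `<path>` cubic bezier, stroke `#000000` → score (S526, F1907). Control points (SVG): P0=(119.16,41.13), P1=(144.85,53.82), P2=(26.35,51.08), P3=(30.21,43.82); sampled at t=k/3. Machine vertices: (119.16,136.25) → (106.66,128.30) → (57.26,128.21) → (30.21,133.56). Open path.

**Shape 3** — `<path>` regular polygon, stroke `#ff00ff` → cut (S809, F1110). Machine vertices: (105.86,42.93) → (75.24,24.85) → (74.89,60.41) → (105.86,42.93). Closed: final G1 returns to the first vertex.

**Shape 4** — `<line>` line segment, stroke `#000000` → score (S526, F1907). Machine vertices: (113.34,52.41) → (22.71,60.16). Open path.

**Shape 5** — `<path>` regular polygon, stroke `#ff00ff` → cut (S809, F1110). Machine vertices: (70.98,23.98) → (66.40,12.10) → (54.52,16.68) → (59.10,28.56) → (70.98,23.98). Closed: final G1 returns to the first vertex.

(bCNC post)
(Date: synthetic)
G21
G90
G00 X129.52 Y15.49
M4 S526
G01 X108.00 Y9.47 F1907
G01 X54.43 Y16.18
G01 X38.09 Y12.46
G00 X119.16 Y136.25
M4 S526
G01 X106.66 Y128.30 F1907
G01 X57.26 Y128.21
G01 X30.21 Y133.56
G00 X105.86 Y42.93
M4 S809
G01 X75.24 Y24.85 F1110
G01 X74.89 Y60.41
G01 X105.86 Y42.93
G00 X113.34 Y52.41
M4 S526
G01 X22.71 Y60.16 F1907
G00 X70.98 Y23.98
M4 S809
G01 X66.40 Y12.10 F1110
G01 X54.52 Y16.68
G01 X59.10 Y28.56
G01 X70.98 Y23.98
M5
G00 X0.00 Y0.00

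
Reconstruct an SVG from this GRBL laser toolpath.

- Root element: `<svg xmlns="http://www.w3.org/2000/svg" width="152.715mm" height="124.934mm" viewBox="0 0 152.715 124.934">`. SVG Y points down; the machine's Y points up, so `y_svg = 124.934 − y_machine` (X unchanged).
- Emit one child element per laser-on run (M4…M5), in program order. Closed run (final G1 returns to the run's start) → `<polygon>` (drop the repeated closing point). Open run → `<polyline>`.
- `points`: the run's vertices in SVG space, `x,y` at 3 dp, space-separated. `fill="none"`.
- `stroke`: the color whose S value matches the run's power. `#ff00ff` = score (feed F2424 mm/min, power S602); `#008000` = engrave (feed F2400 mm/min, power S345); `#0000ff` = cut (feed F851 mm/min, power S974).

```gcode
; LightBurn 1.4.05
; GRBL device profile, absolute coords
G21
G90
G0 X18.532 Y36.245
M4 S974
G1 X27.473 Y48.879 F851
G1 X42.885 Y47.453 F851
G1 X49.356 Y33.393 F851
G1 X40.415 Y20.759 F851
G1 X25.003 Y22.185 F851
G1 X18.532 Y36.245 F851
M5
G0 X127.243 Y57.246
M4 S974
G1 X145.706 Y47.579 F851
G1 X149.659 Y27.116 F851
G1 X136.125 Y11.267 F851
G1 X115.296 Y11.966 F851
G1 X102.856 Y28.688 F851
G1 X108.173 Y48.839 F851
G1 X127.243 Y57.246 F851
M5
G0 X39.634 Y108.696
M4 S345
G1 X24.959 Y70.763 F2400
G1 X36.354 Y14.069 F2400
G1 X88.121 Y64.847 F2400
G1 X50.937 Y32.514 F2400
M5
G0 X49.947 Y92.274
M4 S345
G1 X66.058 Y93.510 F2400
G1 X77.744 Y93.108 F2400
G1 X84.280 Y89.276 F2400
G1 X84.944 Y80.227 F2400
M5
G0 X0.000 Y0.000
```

<svg xmlns="http://www.w3.org/2000/svg" width="152.715mm" height="124.934mm" viewBox="0 0 152.715 124.934">
  <polygon points="18.532,88.689 27.473,76.055 42.885,77.481 49.356,91.541 40.415,104.175 25.003,102.749" fill="none" stroke="#0000ff"/>
  <polygon points="127.243,67.688 145.706,77.355 149.659,97.818 136.125,113.667 115.296,112.968 102.856,96.246 108.173,76.095" fill="none" stroke="#0000ff"/>
  <polyline points="39.634,16.238 24.959,54.171 36.354,110.865 88.121,60.087 50.937,92.420" fill="none" stroke="#008000"/>
  <polyline points="49.947,32.660 66.058,31.424 77.744,31.826 84.280,35.658 84.944,44.707" fill="none" stroke="#008000"/>
</svg>

y_svg = 124.934 − y_m.

[1] S974→`#0000ff` (cut); closed run; points: 18.532,88.689 27.473,76.055 42.885,77.481 49.356,91.541 40.415,104.175 25.003,102.749

[2] S974→`#0000ff` (cut); closed run; points: 127.243,67.688 145.706,77.355 149.659,97.818 136.125,113.667 115.296,112.968 102.856,96.246 108.173,76.095

[3] S345→`#008000` (engrave); open run; points: 39.634,16.238 24.959,54.171 36.354,110.865 88.121,60.087 50.937,92.420

[4] S345→`#008000` (engrave); open run; points: 49.947,32.660 66.058,31.424 77.744,31.826 84.280,35.658 84.944,44.707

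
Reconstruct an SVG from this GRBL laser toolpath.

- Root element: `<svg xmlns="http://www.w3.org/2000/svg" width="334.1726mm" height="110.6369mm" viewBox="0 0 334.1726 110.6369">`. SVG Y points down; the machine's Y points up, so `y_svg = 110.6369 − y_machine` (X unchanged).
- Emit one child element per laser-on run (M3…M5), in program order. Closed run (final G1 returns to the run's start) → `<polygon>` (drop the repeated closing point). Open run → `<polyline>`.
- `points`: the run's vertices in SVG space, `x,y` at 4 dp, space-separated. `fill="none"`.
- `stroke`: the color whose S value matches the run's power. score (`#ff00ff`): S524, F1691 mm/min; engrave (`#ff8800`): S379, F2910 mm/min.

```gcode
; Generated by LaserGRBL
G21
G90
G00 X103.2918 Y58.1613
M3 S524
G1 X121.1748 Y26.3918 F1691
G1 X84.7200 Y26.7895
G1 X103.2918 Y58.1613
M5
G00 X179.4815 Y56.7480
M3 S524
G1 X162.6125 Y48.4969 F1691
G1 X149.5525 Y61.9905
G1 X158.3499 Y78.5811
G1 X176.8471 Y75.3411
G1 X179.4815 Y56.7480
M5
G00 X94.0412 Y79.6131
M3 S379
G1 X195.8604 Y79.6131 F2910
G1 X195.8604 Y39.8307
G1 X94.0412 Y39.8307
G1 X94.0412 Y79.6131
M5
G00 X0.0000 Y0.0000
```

Machine Y-up, SVG Y-down with viewBox height 110.6369, so y_svg = 110.6369 − y_machine; X carries over.

Run 1: S524 ⇒ score layer `#ff00ff`. The run returns to its start, so emit a `<polygon>` with points (Y-flipped): 103.2918,52.4756 121.1748,84.2451 84.7200,83.8474.

Run 2: S524 ⇒ score layer `#ff00ff`. The run returns to its start, so emit a `<polygon>` with points (Y-flipped): 179.4815,53.8889 162.6125,62.1400 149.5525,48.6464 158.3499,32.0558 176.8471,35.2958.

Run 3: S379 ⇒ engrave layer `#ff8800`. The run returns to its start, so emit a `<polygon>` with points (Y-flipped): 94.0412,31.0238 195.8604,31.0238 195.8604,70.8062 94.0412,70.8062.

<svg xmlns="http://www.w3.org/2000/svg" width="334.1726mm" height="110.6369mm" viewBox="0 0 334.1726 110.6369">
  <polygon points="103.2918,52.4756 121.1748,84.2451 84.7200,83.8474" fill="none" stroke="#ff00ff"/>
  <polygon points="179.4815,53.8889 162.6125,62.1400 149.5525,48.6464 158.3499,32.0558 176.8471,35.2958" fill="none" stroke="#ff00ff"/>
  <polygon points="94.0412,31.0238 195.8604,31.0238 195.8604,70.8062 94.0412,70.8062" fill="none" stroke="#ff8800"/>
</svg>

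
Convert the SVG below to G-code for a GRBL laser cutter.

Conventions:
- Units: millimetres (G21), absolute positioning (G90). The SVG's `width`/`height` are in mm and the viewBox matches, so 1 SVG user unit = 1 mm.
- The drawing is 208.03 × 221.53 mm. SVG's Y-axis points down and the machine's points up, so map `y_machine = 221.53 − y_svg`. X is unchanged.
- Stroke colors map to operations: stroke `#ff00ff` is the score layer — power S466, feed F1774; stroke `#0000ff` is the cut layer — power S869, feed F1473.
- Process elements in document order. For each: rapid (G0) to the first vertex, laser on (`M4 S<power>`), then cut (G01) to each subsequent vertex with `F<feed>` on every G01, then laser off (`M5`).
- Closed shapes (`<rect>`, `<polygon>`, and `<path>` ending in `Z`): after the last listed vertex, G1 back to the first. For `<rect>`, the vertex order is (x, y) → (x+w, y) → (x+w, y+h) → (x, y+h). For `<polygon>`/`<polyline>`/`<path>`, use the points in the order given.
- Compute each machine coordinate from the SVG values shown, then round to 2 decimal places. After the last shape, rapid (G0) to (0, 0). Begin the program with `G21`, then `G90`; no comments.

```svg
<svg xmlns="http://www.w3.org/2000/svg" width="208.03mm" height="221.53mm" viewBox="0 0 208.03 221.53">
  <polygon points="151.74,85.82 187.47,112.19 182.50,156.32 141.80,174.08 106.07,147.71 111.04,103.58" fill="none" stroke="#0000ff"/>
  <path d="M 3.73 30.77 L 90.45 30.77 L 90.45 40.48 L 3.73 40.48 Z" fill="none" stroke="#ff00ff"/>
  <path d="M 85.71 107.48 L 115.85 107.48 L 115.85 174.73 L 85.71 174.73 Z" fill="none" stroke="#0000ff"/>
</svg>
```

1 u = 1 mm; y_m = 221.53 − y.

[1] `<polygon>` regular polygon, #0000ff→cut S869 F1473: (151.74,135.71) → (187.47,109.34) → (182.50,65.21) → (141.80,47.45) → (106.07,73.82) → (111.04,117.95) → (151.74,135.71) (closed)

[2] `<path>` rectangle, #ff00ff→score S466 F1774: (3.73,190.76) → (90.45,190.76) → (90.45,181.05) → (3.73,181.05) → (3.73,190.76) (closed)

[3] `<path>` rectangle, #0000ff→cut S869 F1473: (85.71,114.05) → (115.85,114.05) → (115.85,46.80) → (85.71,46.80) → (85.71,114.05) (closed)

G21
G90
G0 X151.74 Y135.71
M4 S869
G01 X187.47 Y109.34 F1473
G01 X182.50 Y65.21 F1473
G01 X141.80 Y47.45 F1473
G01 X106.07 Y73.82 F1473
G01 X111.04 Y117.95 F1473
G01 X151.74 Y135.71 F1473
M5
G0 X3.73 Y190.76
M4 S466
G01 X90.45 Y190.76 F1774
G01 X90.45 Y181.05 F1774
G01 X3.73 Y181.05 F1774
G01 X3.73 Y190.76 F1774
M5
G0 X85.71 Y114.05
M4 S869
G01 X115.85 Y114.05 F1473
G01 X115.85 Y46.80 F1473
G01 X85.71 Y46.80 F1473
G01 X85.71 Y114.05 F1473
M5
G0 X0.00 Y0.00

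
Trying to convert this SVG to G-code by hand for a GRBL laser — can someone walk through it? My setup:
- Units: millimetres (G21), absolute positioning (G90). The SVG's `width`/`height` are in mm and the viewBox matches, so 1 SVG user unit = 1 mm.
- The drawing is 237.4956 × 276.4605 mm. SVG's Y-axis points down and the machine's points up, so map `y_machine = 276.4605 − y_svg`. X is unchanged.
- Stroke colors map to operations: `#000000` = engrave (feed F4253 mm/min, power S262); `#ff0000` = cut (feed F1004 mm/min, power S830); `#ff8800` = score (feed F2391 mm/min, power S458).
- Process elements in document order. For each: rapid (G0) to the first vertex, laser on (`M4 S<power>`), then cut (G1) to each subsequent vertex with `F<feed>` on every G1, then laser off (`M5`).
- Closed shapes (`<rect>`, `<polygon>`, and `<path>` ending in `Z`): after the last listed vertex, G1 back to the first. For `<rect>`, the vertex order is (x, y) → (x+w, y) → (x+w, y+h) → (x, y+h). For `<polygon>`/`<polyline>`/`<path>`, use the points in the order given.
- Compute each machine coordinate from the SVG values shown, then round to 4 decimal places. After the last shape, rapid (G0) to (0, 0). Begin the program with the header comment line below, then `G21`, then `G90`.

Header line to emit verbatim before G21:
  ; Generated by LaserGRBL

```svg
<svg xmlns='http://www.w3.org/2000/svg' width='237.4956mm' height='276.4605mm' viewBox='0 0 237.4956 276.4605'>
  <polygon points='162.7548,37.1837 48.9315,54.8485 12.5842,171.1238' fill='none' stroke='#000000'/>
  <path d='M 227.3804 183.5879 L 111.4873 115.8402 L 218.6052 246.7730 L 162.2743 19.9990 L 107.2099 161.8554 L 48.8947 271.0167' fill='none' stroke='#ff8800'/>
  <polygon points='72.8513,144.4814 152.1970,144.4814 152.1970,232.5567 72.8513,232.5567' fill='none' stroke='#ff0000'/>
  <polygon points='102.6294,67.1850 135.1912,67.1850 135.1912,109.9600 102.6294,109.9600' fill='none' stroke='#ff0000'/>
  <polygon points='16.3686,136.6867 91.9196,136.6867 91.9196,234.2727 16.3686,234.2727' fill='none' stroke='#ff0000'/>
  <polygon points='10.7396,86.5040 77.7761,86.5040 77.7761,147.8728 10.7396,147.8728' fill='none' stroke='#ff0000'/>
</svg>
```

; Generated by LaserGRBL
G21
G90
G0 X162.7548 Y239.2768
M4 S262
G1 X48.9315 Y221.6120 F4253
G1 X12.5842 Y105.3367 F4253
G1 X162.7548 Y239.2768 F4253
M5
G0 X227.3804 Y92.8726
M4 S458
G1 X111.4873 Y160.6203 F2391
G1 X218.6052 Y29.6875 F2391
G1 X162.2743 Y256.4615 F2391
G1 X107.2099 Y114.6051 F2391
G1 X48.8947 Y5.4438 F2391
M5
G0 X72.8513 Y131.9791
M4 S830
G1 X152.1970 Y131.9791 F1004
G1 X152.1970 Y43.9038 F1004
G1 X72.8513 Y43.9038 F1004
G1 X72.8513 Y131.9791 F1004
M5
G0 X102.6294 Y209.2755
M4 S830
G1 X135.1912 Y209.2755 F1004
G1 X135.1912 Y166.5005 F1004
G1 X102.6294 Y166.5005 F1004
G1 X102.6294 Y209.2755 F1004
M5
G0 X16.3686 Y139.7738
M4 S830
G1 X91.9196 Y139.7738 F1004
G1 X91.9196 Y42.1878 F1004
G1 X16.3686 Y42.1878 F1004
G1 X16.3686 Y139.7738 F1004
M5
G0 X10.7396 Y189.9565
M4 S830
G1 X77.7761 Y189.9565 F1004
G1 X77.7761 Y128.5877 F1004
G1 X10.7396 Y128.5877 F1004
G1 X10.7396 Y189.9565 F1004
M5
G0 X0.0000 Y0.0000

Since the viewBox matches the mm dimensions, user units are millimetres directly. The only transform is the Y-flip y_m = 276.4605 − y_svg.

Shape 1 is a closed polygon drawn with `<polygon>`. Its stroke #000000 means engrave at S262, F4253. After flipping Y the toolpath is (162.7548,239.2768) → (48.9315,221.6120) → (12.5842,105.3367) → (162.7548,239.2768), returning to the start.

Shape 2 is a open polyline drawn with `<path>`. Its stroke #ff8800 means score at S458, F2391. After flipping Y the toolpath is (227.3804,92.8726) → (111.4873,160.6203) → (218.6052,29.6875) → (162.2743,256.4615) → (107.2099,114.6051) → (48.8947,5.4438).

Shape 3 is a rectangle drawn with `<polygon>`. Its stroke #ff0000 means cut at S830, F1004. After flipping Y the toolpath is (72.8513,131.9791) → (152.1970,131.9791) → (152.1970,43.9038) → (72.8513,43.9038) → (72.8513,131.9791), returning to the start.

Shape 4 is a rectangle drawn with `<polygon>`. Its stroke #ff0000 means cut at S830, F1004. After flipping Y the toolpath is (102.6294,209.2755) → (135.1912,209.2755) → (135.1912,166.5005) → (102.6294,166.5005) → (102.6294,209.2755), returning to the start.

Shape 5 is a rectangle drawn with `<polygon>`. Its stroke #ff0000 means cut at S830, F1004. After flipping Y the toolpath is (16.3686,139.7738) → (91.9196,139.7738) → (91.9196,42.1878) → (16.3686,42.1878) → (16.3686,139.7738), returning to the start.

Shape 6 is a rectangle drawn with `<polygon>`. Its stroke #ff0000 means cut at S830, F1004. After flipping Y the toolpath is (10.7396,189.9565) → (77.7761,189.9565) → (77.7761,128.5877) → (10.7396,128.5877) → (10.7396,189.9565), returning to the start.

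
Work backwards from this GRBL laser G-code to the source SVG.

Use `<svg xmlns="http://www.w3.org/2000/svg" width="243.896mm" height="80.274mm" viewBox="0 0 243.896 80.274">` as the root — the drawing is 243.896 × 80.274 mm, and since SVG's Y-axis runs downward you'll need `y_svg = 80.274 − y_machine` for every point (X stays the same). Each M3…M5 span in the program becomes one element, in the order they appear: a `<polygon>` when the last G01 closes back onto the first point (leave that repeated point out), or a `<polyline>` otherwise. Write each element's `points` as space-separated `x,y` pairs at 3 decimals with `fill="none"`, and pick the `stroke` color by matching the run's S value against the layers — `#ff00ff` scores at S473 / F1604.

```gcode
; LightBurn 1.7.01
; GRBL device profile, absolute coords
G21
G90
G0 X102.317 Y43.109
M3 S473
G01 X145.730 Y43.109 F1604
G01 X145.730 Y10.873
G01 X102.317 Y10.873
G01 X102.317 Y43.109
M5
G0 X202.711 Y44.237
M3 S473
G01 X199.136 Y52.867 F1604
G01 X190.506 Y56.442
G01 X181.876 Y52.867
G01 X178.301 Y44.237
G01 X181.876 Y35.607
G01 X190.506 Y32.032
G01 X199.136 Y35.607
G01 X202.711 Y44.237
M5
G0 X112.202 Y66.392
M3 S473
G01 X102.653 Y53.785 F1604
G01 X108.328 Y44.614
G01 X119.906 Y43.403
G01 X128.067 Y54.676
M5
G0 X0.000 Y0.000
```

<svg xmlns="http://www.w3.org/2000/svg" width="243.896mm" height="80.274mm" viewBox="0 0 243.896 80.274">
  <polygon points="102.317,37.165 145.730,37.165 145.730,69.401 102.317,69.401" fill="none" stroke="#ff00ff"/>
  <polygon points="202.711,36.037 199.136,27.407 190.506,23.832 181.876,27.407 178.301,36.037 181.876,44.667 190.506,48.242 199.136,44.667" fill="none" stroke="#ff00ff"/>
  <polyline points="112.202,13.882 102.653,26.489 108.328,35.660 119.906,36.871 128.067,25.598" fill="none" stroke="#ff00ff"/>
</svg>

Each laser-on run becomes one SVG element. Flip Y back into SVG space with y_svg = 80.274 − y_machine. Every run uses S473, so all elements get stroke `#ff00ff` (score).

Run 1: The run returns to its start, so emit a `<polygon>` with points (Y-flipped): 102.317,37.165 145.730,37.165 145.730,69.401 102.317,69.401.

Run 2: The run returns to its start, so emit a `<polygon>` with points (Y-flipped): 202.711,36.037 199.136,27.407 190.506,23.832 181.876,27.407 178.301,36.037 181.876,44.667 190.506,48.242 199.136,44.667.

Run 3: The run is open, so emit a `<polyline>` with points (Y-flipped): 112.202,13.882 102.653,26.489 108.328,35.660 119.906,36.871 128.067,25.598.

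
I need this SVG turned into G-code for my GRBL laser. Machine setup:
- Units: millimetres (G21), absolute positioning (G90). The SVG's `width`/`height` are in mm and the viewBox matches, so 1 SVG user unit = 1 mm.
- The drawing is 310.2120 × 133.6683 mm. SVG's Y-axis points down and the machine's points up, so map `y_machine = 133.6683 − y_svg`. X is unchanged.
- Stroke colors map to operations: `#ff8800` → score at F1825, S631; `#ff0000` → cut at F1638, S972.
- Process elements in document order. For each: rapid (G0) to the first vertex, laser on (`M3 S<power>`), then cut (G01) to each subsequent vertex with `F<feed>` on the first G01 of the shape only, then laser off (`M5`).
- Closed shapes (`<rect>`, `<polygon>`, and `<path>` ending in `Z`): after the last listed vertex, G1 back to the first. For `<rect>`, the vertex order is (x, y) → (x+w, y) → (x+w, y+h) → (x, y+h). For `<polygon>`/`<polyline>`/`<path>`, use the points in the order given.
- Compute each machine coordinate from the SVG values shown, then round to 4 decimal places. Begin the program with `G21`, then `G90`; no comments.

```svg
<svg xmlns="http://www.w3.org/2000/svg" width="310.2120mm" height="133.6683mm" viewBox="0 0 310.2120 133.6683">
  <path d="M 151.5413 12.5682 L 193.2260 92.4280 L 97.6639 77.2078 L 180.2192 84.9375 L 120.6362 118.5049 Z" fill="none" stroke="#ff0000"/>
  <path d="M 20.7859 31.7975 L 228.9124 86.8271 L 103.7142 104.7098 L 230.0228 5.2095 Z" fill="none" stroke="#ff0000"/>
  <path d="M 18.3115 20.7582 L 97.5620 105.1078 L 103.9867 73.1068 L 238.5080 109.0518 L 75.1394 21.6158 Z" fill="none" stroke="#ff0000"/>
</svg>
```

Since the viewBox matches the mm dimensions, user units are millimetres directly. The only transform is the Y-flip y_m = 133.6683 − y_svg.

Shape 1 is a closed polygon drawn with `<path>`. Its stroke #ff0000 means cut at S972, F1638. After flipping Y the toolpath is (151.5413,121.1001) → (193.2260,41.2403) → (97.6639,56.4605) → (180.2192,48.7308) → (120.6362,15.1634) → (151.5413,121.1001), returning to the start.

Shape 2 is a closed polygon drawn with `<path>`. Its stroke #ff0000 means cut at S972, F1638. After flipping Y the toolpath is (20.7859,101.8708) → (228.9124,46.8412) → (103.7142,28.9585) → (230.0228,128.4588) → (20.7859,101.8708), returning to the start.

Shape 3 is a closed polygon drawn with `<path>`. Its stroke #ff0000 means cut at S972, F1638. After flipping Y the toolpath is (18.3115,112.9101) → (97.5620,28.5605) → (103.9867,60.5615) → (238.5080,24.6165) → (75.1394,112.0525) → (18.3115,112.9101), returning to the start.

G21
G90
G0 X151.5413 Y121.1001
M3 S972
G01 X193.2260 Y41.2403 F1638
G01 X97.6639 Y56.4605
G01 X180.2192 Y48.7308
G01 X120.6362 Y15.1634
G01 X151.5413 Y121.1001
M5
G0 X20.7859 Y101.8708
M3 S972
G01 X228.9124 Y46.8412 F1638
G01 X103.7142 Y28.9585
G01 X230.0228 Y128.4588
G01 X20.7859 Y101.8708
M5
G0 X18.3115 Y112.9101
M3 S972
G01 X97.5620 Y28.5605 F1638
G01 X103.9867 Y60.5615
G01 X238.5080 Y24.6165
G01 X75.1394 Y112.0525
G01 X18.3115 Y112.9101
M5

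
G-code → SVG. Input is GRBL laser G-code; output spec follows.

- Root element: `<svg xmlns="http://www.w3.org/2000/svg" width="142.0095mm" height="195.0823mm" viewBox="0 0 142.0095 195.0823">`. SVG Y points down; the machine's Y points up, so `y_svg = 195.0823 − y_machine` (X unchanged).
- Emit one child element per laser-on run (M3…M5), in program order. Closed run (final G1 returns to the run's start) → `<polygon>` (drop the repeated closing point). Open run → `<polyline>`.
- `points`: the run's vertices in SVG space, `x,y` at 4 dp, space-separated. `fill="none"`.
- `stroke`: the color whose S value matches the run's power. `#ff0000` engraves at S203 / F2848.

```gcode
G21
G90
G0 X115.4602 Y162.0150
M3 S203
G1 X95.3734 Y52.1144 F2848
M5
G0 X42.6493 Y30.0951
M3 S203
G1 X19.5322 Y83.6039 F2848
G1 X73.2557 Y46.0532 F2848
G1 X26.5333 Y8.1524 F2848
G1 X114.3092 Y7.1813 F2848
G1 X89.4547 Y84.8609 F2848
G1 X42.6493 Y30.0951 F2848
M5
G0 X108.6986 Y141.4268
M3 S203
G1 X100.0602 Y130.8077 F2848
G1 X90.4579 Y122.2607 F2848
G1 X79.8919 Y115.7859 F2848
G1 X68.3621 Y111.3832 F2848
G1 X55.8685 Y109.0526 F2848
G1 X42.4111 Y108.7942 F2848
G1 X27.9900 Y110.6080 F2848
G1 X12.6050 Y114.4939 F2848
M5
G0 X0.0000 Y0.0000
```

<svg xmlns="http://www.w3.org/2000/svg" width="142.0095mm" height="195.0823mm" viewBox="0 0 142.0095 195.0823">
  <polyline points="115.4602,33.0673 95.3734,142.9679" fill="none" stroke="#ff0000"/>
  <polygon points="42.6493,164.9872 19.5322,111.4784 73.2557,149.0291 26.5333,186.9299 114.3092,187.9010 89.4547,110.2214" fill="none" stroke="#ff0000"/>
  <polyline points="108.6986,53.6555 100.0602,64.2746 90.4579,72.8216 79.8919,79.2964 68.3621,83.6991 55.8685,86.0297 42.4111,86.2881 27.9900,84.4743 12.6050,80.5884" fill="none" stroke="#ff0000"/>
</svg>

y_svg = 195.0823 − y_m. Every run uses S203, so all elements get stroke `#ff0000` (engrave).

[1] open run; points: 115.4602,33.0673 95.3734,142.9679

[2] closed run; points: 42.6493,164.9872 19.5322,111.4784 73.2557,149.0291 26.5333,186.9299 114.3092,187.9010 89.4547,110.2214

[3] open run; points: 108.6986,53.6555 100.0602,64.2746 90.4579,72.8216 79.8919,79.2964 68.3621,83.6991 55.8685,86.0297 42.4111,86.2881 27.9900,84.4743 12.6050,80.5884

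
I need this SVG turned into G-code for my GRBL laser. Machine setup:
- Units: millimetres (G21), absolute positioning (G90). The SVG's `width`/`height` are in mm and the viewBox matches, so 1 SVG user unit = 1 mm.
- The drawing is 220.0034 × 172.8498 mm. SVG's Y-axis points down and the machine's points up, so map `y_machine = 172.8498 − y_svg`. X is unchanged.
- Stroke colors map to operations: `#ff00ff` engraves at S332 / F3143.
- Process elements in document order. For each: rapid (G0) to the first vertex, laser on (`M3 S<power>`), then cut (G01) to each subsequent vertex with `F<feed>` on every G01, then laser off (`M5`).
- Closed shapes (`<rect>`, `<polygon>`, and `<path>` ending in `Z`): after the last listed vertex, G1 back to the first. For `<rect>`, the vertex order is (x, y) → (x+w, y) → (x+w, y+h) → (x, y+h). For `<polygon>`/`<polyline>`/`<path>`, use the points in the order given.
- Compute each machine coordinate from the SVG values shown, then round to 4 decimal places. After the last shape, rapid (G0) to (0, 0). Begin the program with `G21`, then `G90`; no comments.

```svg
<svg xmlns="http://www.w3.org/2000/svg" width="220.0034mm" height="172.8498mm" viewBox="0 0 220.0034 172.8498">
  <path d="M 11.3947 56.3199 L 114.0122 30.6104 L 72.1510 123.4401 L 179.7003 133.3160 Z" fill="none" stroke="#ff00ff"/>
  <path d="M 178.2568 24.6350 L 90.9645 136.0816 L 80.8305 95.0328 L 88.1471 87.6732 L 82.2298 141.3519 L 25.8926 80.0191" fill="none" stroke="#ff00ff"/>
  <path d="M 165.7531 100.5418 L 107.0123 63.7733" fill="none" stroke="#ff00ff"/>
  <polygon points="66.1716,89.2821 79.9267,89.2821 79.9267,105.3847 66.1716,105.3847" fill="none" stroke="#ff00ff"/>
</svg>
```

1 u = 1 mm; y_m = 172.8498 − y.

[1] `<path>` closed polygon, #ff00ff→engrave S332 F3143: (11.3947,116.5299) → (114.0122,142.2394) → (72.1510,49.4097) → (179.7003,39.5338) → (11.3947,116.5299) (closed)

[2] `<path>` open polyline, #ff00ff→engrave S332 F3143: (178.2568,148.2148) → (90.9645,36.7682) → (80.8305,77.8170) → (88.1471,85.1766) → (82.2298,31.4979) → (25.8926,92.8307)

[3] `<path>` line segment, #ff00ff→engrave S332 F3143: (165.7531,72.3080) → (107.0123,109.0765)

[4] `<polygon>` rectangle, #ff00ff→engrave S332 F3143: (66.1716,83.5677) → (79.9267,83.5677) → (79.9267,67.4651) → (66.1716,67.4651) → (66.1716,83.5677) (closed)

G21
G90
G0 X11.3947 Y116.5299
M3 S332
G01 X114.0122 Y142.2394 F3143
G01 X72.1510 Y49.4097 F3143
G01 X179.7003 Y39.5338 F3143
G01 X11.3947 Y116.5299 F3143
M5
G0 X178.2568 Y148.2148
M3 S332
G01 X90.9645 Y36.7682 F3143
G01 X80.8305 Y77.8170 F3143
G01 X88.1471 Y85.1766 F3143
G01 X82.2298 Y31.4979 F3143
G01 X25.8926 Y92.8307 F3143
M5
G0 X165.7531 Y72.3080
M3 S332
G01 X107.0123 Y109.0765 F3143
M5
G0 X66.1716 Y83.5677
M3 S332
G01 X79.9267 Y83.5677 F3143
G01 X79.9267 Y67.4651 F3143
G01 X66.1716 Y67.4651 F3143
G01 X66.1716 Y83.5677 F3143
M5
G0 X0.0000 Y0.0000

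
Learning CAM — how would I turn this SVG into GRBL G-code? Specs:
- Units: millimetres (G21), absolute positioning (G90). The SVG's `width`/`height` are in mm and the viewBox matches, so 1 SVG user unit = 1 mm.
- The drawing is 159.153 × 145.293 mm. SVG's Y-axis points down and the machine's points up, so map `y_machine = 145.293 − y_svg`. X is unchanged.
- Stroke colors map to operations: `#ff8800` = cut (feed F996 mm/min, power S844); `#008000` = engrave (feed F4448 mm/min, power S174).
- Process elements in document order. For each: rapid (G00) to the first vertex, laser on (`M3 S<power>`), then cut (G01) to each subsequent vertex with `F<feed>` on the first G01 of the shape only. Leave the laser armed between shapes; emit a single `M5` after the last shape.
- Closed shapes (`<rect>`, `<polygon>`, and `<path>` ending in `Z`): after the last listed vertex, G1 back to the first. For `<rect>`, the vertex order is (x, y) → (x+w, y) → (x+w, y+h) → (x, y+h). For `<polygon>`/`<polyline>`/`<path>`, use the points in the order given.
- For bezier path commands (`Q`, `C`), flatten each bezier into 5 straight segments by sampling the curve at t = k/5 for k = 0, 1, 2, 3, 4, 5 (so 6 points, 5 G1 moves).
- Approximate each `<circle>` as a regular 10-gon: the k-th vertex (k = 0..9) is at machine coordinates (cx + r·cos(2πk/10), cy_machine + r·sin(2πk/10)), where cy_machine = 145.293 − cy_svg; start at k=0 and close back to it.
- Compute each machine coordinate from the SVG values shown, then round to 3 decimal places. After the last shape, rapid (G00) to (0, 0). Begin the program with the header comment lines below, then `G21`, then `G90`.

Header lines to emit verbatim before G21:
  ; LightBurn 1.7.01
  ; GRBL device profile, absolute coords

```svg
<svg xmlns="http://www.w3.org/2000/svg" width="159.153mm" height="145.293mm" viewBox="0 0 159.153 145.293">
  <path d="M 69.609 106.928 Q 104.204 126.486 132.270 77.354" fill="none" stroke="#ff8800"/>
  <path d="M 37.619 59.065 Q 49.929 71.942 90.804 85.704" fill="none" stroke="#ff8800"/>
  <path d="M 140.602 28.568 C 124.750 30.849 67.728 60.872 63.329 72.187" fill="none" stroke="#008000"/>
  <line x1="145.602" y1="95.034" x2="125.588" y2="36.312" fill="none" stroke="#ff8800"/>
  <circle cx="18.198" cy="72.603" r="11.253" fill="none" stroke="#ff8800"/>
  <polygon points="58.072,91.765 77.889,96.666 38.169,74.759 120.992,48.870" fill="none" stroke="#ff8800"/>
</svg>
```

; LightBurn 1.7.01
; GRBL device profile, absolute coords
G21
G90
G00 X69.609 Y38.365
M3 S844
G01 X83.186 Y33.289 F996
G01 X96.240 Y33.709
G01 X108.773 Y39.624
G01 X120.782 Y51.034
G01 X132.270 Y67.939
G00 X37.619 Y86.228
M3 S844
G01 X43.686 Y81.042 F996
G01 X52.037 Y75.785
G01 X62.674 Y70.457
G01 X75.597 Y65.058
G01 X90.804 Y59.589
G00 X140.602 Y116.725
M3 S174
G01 X126.901 Y112.399 F4448
G01 X107.821 Y103.644
G01 X87.864 Y92.691
G01 X71.533 Y81.768
G01 X63.329 Y73.106
G00 X145.602 Y50.259
M3 S844
G01 X125.588 Y108.981 F996
G00 X29.451 Y72.690
M3 S844
G01 X27.302 Y79.304 F996
G01 X21.675 Y83.392
G01 X14.721 Y83.392
G01 X9.094 Y79.304
G01 X6.945 Y72.690
G01 X9.094 Y66.076
G01 X14.721 Y61.988
G01 X21.675 Y61.988
G01 X27.302 Y66.076
G01 X29.451 Y72.690
G00 X58.072 Y53.528
M3 S844
G01 X77.889 Y48.627 F996
G01 X38.169 Y70.534
G01 X120.992 Y96.423
G01 X58.072 Y53.528
M5
G00 X0.000 Y0.000

1 u = 1 mm; y_m = 145.293 − y.

[1] `<path>` quadratic bezier, #ff8800→cut S844 F996: (69.609,38.365) → (83.186,33.289) → (96.240,33.709) → (108.773,39.624) → (120.782,51.034) → (132.270,67.939)

[2] `<path>` quadratic bezier, #ff8800→cut S844 F996: (37.619,86.228) → (43.686,81.042) → (52.037,75.785) → (62.674,70.457) → (75.597,65.058) → (90.804,59.589)

[3] `<path>` cubic bezier, #008000→engrave S174 F4448: (140.602,116.725) → (126.901,112.399) → (107.821,103.644) → (87.864,92.691) → (71.533,81.768) → (63.329,73.106)

[4] `<line>` line segment, #ff8800→cut S844 F996: (145.602,50.259) → (125.588,108.981)

[5] `<circle>` circle, #ff8800→cut S844 F996: (29.451,72.690) → (27.302,79.304) → (21.675,83.392) → (14.721,83.392) → (9.094,79.304) → (6.945,72.690) → (9.094,66.076) → (14.721,61.988) → (21.675,61.988) → (27.302,66.076) → (29.451,72.690) (closed)

[6] `<polygon>` closed polygon, #ff8800→cut S844 F996: (58.072,53.528) → (77.889,48.627) → (38.169,70.534) → (120.992,96.423) → (58.072,53.528) (closed)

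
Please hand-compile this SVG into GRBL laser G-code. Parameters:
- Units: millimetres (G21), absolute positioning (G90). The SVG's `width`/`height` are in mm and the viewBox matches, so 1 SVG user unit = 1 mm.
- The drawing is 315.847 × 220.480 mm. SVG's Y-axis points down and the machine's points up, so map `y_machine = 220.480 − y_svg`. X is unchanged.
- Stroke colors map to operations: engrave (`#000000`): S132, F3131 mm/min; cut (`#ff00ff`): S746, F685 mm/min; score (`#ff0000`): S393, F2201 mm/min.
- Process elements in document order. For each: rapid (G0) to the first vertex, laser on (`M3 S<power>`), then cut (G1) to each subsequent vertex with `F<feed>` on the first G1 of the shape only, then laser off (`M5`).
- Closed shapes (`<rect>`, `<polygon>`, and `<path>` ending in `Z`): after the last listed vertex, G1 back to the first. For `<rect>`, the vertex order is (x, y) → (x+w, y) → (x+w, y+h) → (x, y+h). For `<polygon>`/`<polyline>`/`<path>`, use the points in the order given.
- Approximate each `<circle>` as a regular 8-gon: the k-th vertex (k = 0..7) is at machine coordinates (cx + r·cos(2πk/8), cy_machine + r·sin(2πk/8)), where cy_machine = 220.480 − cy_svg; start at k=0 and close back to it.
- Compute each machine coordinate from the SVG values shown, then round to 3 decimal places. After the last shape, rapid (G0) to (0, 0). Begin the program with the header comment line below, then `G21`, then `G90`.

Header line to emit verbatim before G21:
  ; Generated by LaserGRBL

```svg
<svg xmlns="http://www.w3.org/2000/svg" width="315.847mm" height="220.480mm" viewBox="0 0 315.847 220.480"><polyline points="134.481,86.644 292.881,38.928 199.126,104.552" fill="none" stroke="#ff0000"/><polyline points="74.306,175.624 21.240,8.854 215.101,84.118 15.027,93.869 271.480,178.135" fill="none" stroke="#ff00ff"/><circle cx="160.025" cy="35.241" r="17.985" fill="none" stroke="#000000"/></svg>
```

; Generated by LaserGRBL
G21
G90
G0 X134.481 Y133.836
M3 S393
G1 X292.881 Y181.552 F2201
G1 X199.126 Y115.928
M5
G0 X74.306 Y44.856
M3 S746
G1 X21.240 Y211.626 F685
G1 X215.101 Y136.362
G1 X15.027 Y126.611
G1 X271.480 Y42.345
M5
G0 X178.010 Y185.239
M3 S132
G1 X172.742 Y197.956 F3131
G1 X160.025 Y203.224
G1 X147.308 Y197.956
G1 X142.040 Y185.239
G1 X147.308 Y172.522
G1 X160.025 Y167.254
G1 X172.742 Y172.522
G1 X178.010 Y185.239
M5
G0 X0.000 Y0.000

viewBox `0 0 315.847 220.480` with mm width/height → 1 unit = 1 mm. Flip: y_m = 220.480 − y_svg.

**Shape 1** — `<polyline>` open polyline, stroke `#ff0000` → score (S393, F2201). Machine vertices: (134.481,133.836) → (292.881,181.552) → (199.126,115.928). Open path.

**Shape 2** — `<polyline>` open polyline, stroke `#ff00ff` → cut (S746, F685). Machine vertices: (74.306,44.856) → (21.240,211.626) → (215.101,136.362) → (15.027,126.611) → (271.480,42.345). Open path.

**Shape 3** — `<circle>` circle, stroke `#000000` → engrave (S132, F3131). Machine vertices: (178.010,185.239) → (172.742,197.956) → (160.025,203.224) → (147.308,197.956) → (142.040,185.239) → (147.308,172.522) → (160.025,167.254) → (172.742,172.522) → (178.010,185.239). Closed: final G1 returns to the first vertex.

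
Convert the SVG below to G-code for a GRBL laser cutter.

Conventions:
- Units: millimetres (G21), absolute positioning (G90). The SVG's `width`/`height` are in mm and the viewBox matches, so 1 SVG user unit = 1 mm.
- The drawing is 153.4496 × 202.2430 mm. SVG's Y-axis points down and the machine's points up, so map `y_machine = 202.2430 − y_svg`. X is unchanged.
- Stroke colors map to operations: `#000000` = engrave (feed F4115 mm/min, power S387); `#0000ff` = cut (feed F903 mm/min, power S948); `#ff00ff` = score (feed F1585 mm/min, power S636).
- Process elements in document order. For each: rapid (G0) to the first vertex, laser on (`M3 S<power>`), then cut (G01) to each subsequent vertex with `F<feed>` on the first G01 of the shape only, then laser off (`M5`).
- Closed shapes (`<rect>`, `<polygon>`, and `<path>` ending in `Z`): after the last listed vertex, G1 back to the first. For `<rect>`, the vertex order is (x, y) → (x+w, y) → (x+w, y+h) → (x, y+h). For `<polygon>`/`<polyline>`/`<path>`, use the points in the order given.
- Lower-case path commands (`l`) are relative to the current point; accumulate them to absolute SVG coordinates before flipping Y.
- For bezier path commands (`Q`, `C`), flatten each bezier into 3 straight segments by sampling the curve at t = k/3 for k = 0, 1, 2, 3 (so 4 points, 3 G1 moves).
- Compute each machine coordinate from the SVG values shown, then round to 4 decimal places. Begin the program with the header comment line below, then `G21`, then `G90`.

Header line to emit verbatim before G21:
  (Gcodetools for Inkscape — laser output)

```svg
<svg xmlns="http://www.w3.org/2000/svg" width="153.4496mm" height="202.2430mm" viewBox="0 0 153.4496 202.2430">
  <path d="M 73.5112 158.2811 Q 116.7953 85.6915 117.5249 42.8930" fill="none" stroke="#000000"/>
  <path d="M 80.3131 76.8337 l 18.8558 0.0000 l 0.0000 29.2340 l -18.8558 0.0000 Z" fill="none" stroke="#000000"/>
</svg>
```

1 u = 1 mm; y_m = 202.2430 − y.

[1] `<path>` quadratic bezier, #000000→engrave S387 F4115: (73.5112,43.9619) → (97.6390,89.0448) → (112.3102,127.5075) → (117.5249,159.3500)

[2] `<path>` rectangle, #000000→engrave S387 F4115: (80.3131,125.4093) → (99.1689,125.4093) → (99.1689,96.1753) → (80.3131,96.1753) → (80.3131,125.4093) (closed)

(Gcodetools for Inkscape — laser output)
G21
G90
G0 X73.5112 Y43.9619
M3 S387
G01 X97.6390 Y89.0448 F4115
G01 X112.3102 Y127.5075
G01 X117.5249 Y159.3500
M5
G0 X80.3131 Y125.4093
M3 S387
G01 X99.1689 Y125.4093 F4115
G01 X99.1689 Y96.1753
G01 X80.3131 Y96.1753
G01 X80.3131 Y125.4093
M5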